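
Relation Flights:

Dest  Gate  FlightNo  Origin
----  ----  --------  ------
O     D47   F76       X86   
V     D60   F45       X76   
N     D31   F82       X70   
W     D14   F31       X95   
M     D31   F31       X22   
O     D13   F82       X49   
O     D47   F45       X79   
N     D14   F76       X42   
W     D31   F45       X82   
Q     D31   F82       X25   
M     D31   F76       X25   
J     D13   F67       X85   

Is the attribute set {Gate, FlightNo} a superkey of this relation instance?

Two distinct rows share (Gate=D31, FlightNo=F82), so {Gate, FlightNo} does not determine every attribute — not a superkey.

No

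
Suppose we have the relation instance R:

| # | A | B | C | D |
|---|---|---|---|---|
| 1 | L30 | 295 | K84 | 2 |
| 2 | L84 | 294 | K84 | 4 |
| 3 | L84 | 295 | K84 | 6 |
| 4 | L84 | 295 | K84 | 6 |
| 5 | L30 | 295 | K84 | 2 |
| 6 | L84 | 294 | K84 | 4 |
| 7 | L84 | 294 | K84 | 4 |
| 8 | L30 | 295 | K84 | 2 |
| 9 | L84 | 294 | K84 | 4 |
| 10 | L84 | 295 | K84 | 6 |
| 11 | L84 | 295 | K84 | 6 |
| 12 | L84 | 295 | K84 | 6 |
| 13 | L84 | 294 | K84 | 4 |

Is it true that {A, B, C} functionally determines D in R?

(A=L30, B=295, C=K84): rows 1, 5, 8 → D = 2, 2, 2 ✓
(A=L84, B=294, C=K84): rows 2, 6, 7, 9, 13 → D = 4, 4, 4, 4, 4 ✓
(A=L84, B=295, C=K84): rows 3, 4, 10, 11, 12 → D = 6, 6, 6, 6, 6 ✓
Every {A, B, C} value is associated with a single D value, so {A, B, C} -> D holds.

Yes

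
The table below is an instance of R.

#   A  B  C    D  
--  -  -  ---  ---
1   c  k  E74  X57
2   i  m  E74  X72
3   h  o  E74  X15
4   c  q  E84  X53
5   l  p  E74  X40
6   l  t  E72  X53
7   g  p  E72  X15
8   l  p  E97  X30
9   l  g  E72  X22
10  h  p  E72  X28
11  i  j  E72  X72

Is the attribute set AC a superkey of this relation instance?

Rows 6 and 9 have the same AC value (A=l, C=E72) but are distinct tuples, so AC does not determine every attribute — not a superkey.

No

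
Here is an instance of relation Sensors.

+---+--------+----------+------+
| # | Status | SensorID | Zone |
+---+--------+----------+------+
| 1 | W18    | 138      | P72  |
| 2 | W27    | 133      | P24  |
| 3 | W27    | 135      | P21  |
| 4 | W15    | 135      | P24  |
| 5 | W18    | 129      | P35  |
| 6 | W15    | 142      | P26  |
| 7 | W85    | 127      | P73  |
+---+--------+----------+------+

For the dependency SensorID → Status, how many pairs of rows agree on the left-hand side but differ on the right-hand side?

1

SensorID=135: violating pairs (3,4) — 1 pair.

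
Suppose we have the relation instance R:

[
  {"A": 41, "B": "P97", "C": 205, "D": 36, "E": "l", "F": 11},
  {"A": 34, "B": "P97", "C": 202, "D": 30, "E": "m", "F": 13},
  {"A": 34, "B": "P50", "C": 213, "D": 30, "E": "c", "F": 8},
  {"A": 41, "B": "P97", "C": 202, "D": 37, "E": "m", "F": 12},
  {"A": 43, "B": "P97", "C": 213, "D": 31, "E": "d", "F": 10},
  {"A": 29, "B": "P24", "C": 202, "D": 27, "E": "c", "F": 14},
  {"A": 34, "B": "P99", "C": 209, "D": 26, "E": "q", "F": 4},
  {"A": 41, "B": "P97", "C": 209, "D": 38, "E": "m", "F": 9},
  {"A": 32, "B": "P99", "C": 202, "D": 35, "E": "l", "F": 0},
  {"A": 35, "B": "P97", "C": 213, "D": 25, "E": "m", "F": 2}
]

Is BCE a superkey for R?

No

Two distinct rows share (B=P97, C=202, E=m), so BCE does not determine every attribute — not a superkey.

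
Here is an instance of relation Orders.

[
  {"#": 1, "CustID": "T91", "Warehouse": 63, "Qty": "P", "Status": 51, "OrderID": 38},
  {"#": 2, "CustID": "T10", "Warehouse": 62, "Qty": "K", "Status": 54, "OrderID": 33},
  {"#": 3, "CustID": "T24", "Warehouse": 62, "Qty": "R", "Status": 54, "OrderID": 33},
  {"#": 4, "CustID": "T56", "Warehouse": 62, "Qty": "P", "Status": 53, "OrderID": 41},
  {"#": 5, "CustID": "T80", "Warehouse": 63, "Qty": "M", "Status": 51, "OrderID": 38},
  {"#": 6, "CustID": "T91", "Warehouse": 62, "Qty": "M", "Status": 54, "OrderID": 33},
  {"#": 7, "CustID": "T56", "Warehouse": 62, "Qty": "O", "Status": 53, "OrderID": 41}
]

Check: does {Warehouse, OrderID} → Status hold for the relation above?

(Warehouse=63, OrderID=38): rows 1, 5 → Status = 51, 51 ✓
(Warehouse=62, OrderID=33): rows 2, 3, 6 → Status = 54, 54, 54 ✓
(Warehouse=62, OrderID=41): rows 4, 7 → Status = 53, 53 ✓
Every {Warehouse, OrderID} value is associated with a single Status value, so {Warehouse, OrderID} → Status holds.

Yes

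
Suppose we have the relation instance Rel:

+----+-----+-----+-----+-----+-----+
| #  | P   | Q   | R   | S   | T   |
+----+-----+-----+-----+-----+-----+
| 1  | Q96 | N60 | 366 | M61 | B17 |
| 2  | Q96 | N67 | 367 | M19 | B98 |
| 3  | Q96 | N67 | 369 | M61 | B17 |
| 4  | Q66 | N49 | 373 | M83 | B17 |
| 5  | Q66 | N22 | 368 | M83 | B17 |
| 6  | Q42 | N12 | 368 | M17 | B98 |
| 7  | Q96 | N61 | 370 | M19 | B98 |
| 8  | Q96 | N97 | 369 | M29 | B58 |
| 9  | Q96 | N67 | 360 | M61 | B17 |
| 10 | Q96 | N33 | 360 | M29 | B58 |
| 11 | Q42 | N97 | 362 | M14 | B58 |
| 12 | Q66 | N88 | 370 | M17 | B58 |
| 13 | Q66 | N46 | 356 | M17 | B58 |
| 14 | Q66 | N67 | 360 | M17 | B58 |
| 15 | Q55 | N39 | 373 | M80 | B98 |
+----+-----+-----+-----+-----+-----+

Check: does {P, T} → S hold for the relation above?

Yes

(P=Q96, T=B17): rows 1, 3, 9 → S = M61, M61, M61 ✓
(P=Q96, T=B98): rows 2, 7 → S = M19, M19 ✓
(P=Q66, T=B17): rows 4, 5 → S = M83, M83 ✓
(P=Q42, T=B98): row 6 → S = M17 ✓
(P=Q96, T=B58): rows 8, 10 → S = M29, M29 ✓
(P=Q42, T=B58): row 11 → S = M14 ✓
(P=Q66, T=B58): rows 12, 13, 14 → S = M17, M17, M17 ✓
(P=Q55, T=B98): row 15 → S = M80 ✓
Every {P, T} value is associated with a single S value, so {P, T} → S holds.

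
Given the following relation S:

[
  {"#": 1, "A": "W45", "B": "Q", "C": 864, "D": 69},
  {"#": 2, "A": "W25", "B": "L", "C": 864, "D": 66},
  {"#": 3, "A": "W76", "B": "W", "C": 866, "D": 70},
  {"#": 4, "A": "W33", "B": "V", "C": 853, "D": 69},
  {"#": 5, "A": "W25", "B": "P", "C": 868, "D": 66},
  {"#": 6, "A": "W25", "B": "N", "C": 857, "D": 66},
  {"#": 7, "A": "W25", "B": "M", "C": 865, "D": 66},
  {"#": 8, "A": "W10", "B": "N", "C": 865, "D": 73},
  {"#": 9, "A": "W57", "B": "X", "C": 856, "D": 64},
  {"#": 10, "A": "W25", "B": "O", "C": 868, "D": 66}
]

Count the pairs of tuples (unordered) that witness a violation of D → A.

1

D=69: violating pairs (1,4) — 1 pair.
D=66: all 5 rows agree on A — 0 pairs.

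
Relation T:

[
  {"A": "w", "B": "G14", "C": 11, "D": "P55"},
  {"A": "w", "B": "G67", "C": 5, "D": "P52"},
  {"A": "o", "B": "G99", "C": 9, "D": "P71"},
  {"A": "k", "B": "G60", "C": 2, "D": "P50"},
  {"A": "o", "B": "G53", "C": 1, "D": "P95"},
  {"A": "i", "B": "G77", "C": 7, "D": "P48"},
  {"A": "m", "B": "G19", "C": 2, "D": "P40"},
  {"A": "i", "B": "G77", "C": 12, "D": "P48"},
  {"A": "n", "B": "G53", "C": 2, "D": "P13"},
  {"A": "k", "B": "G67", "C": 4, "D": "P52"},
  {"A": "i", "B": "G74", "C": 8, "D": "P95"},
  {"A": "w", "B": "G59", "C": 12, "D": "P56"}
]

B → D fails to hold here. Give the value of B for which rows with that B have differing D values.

B=G14: 1 row → D = P55 ✓
B=G67: 2 rows → D = P52, P52 ✓
B=G99: 1 row → D = P71 ✓
B=G60: 1 row → D = P50 ✓
B=G53: 2 rows → D takes values {P95, P13} — violation
B=G77: 2 rows → D = P48, P48 ✓
B=G19: 1 row → D = P40 ✓
B=G74: 1 row → D = P95 ✓
B=G59: 1 row → D = P56 ✓
The only B value with inconsistent D is B=G53.

G53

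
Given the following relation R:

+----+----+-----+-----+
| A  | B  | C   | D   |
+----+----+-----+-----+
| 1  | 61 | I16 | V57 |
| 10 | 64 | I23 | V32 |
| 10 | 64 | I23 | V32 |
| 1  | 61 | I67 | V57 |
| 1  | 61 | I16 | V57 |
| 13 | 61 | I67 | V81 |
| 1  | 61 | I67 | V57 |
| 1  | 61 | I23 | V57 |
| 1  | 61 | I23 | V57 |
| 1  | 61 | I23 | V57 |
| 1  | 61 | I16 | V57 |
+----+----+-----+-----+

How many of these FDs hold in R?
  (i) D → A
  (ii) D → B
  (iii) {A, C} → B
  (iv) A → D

(i) D → A: every LHS value maps to a single RHS value — holds.
(ii) D → B: every LHS value maps to a single RHS value — holds.
(iii) {A, C} → B: every LHS value maps to a single RHS value — holds.
(iv) A → D: every LHS value maps to a single RHS value — holds.
4 of the 4 dependencies hold.

4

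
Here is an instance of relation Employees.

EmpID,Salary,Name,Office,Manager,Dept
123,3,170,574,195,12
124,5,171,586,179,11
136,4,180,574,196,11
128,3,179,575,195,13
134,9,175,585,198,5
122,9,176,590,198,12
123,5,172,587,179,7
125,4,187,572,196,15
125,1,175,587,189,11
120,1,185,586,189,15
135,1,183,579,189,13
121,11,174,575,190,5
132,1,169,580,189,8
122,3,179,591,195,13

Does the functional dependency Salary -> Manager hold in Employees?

Yes

Salary=3: 3 rows → Manager = 195, 195, 195 ✓
Salary=5: 2 rows → Manager = 179, 179 ✓
Salary=4: 2 rows → Manager = 196, 196 ✓
Salary=9: 2 rows → Manager = 198, 198 ✓
Salary=1: 4 rows → Manager = 189, 189, 189, 189 ✓
Salary=11: 1 row → Manager = 190 ✓
Every Salary value is associated with a single Manager value, so Salary -> Manager holds.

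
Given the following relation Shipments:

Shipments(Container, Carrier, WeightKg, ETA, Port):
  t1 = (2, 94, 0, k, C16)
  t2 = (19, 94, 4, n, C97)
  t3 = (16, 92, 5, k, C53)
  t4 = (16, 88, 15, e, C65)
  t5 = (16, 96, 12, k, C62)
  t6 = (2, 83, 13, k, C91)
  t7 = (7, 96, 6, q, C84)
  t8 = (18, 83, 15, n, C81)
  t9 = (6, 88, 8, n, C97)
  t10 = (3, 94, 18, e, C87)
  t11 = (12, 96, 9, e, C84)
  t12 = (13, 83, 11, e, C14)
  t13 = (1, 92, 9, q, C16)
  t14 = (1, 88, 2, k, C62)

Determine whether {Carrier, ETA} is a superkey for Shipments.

All 14 rows have distinct {Carrier, ETA} values, so {Carrier, ETA} → (all attributes) holds and {Carrier, ETA} is a superkey.

Yes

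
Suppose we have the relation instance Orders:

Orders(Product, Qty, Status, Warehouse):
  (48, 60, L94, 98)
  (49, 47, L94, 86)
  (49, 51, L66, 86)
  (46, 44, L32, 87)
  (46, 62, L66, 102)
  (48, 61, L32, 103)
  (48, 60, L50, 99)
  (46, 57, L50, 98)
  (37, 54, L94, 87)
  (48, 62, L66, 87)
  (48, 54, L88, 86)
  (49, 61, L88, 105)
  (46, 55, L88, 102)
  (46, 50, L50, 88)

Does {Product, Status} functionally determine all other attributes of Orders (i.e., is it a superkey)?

Two distinct rows share (Product=46, Status=L50), so {Product, Status} does not determine every attribute — not a superkey.

No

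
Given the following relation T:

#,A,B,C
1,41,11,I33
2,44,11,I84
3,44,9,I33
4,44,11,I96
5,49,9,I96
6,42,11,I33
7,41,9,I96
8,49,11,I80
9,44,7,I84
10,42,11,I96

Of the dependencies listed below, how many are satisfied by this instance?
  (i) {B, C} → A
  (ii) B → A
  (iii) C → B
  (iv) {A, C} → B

(i) {B, C} → A: (B=11, C=I33): rows 1, 6 → A takes values {41, 42} — violation; (B=11, C=I96): rows 4, 10 → A takes values {44, 42} — violation; (B=9, C=I96): rows 5, 7 → A takes values {49, 41} — violation — fails.
(ii) B → A: B=11: rows 1, 2, 4, 6, 8, 10 → A takes values {41, 44, 42, 49} — violation; B=9: rows 3, 5, 7 → A takes values {44, 49, 41} — violation — fails.
(iii) C → B: C=I33: rows 1, 3, 6 → B takes values {11, 9} — violation; C=I84: rows 2, 9 → B takes values {11, 7} — violation; C=I96: rows 4, 5, 7, 10 → B takes values {11, 9} — violation — fails.
(iv) {A, C} → B: (A=44, C=I84): rows 2, 9 → B takes values {11, 7} — violation — fails.
None of the 4 dependencies hold.

0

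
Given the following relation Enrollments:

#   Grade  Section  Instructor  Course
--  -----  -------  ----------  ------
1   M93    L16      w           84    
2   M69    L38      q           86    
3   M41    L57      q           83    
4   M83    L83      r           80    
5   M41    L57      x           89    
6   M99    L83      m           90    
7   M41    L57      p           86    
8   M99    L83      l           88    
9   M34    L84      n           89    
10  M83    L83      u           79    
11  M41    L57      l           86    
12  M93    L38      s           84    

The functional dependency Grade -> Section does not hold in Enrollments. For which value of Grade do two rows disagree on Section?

M93

Grade=M93: rows 1, 12 → Section takes values {L16, L38} — violation
Grade=M69: row 2 → Section = L38 ✓
Grade=M41: rows 3, 5, 7, 11 → Section = L57, L57, L57, L57 ✓
Grade=M83: rows 4, 10 → Section = L83, L83 ✓
Grade=M99: rows 6, 8 → Section = L83, L83 ✓
Grade=M34: row 9 → Section = L84 ✓
The only Grade value with inconsistent Section is Grade=M93.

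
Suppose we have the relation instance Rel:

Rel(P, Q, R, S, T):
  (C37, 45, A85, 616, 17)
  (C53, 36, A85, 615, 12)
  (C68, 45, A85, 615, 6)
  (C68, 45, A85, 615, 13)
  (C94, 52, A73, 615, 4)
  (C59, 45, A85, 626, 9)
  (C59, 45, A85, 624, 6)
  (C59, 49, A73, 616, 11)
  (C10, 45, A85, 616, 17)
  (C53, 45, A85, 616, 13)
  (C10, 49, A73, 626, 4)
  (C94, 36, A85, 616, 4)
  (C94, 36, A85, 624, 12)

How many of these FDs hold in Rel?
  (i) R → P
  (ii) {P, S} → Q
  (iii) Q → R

(i) R → P: R=A85: 10 rows → P takes values {C37, C53, C68, C59, C10, C94} — violation; R=A73: 3 rows → P takes values {C94, C59, C10} — violation — fails.
(ii) {P, S} → Q: every LHS value maps to a single RHS value — holds.
(iii) Q → R: every LHS value maps to a single RHS value — holds.
2 of the 3 dependencies hold.

2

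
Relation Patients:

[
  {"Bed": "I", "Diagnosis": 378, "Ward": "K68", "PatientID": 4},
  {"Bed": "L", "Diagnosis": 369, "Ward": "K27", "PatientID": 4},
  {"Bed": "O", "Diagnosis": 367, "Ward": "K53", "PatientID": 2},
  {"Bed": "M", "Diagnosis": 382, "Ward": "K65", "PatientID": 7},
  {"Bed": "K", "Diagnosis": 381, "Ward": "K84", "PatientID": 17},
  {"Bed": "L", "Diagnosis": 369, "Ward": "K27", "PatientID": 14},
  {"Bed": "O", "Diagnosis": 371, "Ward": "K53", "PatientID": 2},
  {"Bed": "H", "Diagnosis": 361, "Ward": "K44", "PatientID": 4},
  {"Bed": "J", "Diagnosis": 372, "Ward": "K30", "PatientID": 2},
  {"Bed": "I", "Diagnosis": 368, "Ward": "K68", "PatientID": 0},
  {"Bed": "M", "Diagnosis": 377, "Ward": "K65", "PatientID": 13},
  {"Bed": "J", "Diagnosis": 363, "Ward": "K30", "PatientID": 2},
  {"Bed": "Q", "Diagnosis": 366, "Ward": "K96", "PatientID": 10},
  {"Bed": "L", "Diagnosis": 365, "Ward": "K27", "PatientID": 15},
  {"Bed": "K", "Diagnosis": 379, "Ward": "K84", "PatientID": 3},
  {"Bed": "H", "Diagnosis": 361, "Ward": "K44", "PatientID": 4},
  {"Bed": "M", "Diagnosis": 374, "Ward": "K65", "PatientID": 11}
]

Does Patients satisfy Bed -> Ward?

Bed=I: 2 rows → Ward = K68, K68 ✓
Bed=L: 3 rows → Ward = K27, K27, K27 ✓
Bed=O: 2 rows → Ward = K53, K53 ✓
Bed=M: 3 rows → Ward = K65, K65, K65 ✓
Bed=K: 2 rows → Ward = K84, K84 ✓
Bed=H: 2 rows → Ward = K44, K44 ✓
Bed=J: 2 rows → Ward = K30, K30 ✓
Bed=Q: 1 row → Ward = K96 ✓
Every Bed value is associated with a single Ward value, so Bed -> Ward holds.

Yes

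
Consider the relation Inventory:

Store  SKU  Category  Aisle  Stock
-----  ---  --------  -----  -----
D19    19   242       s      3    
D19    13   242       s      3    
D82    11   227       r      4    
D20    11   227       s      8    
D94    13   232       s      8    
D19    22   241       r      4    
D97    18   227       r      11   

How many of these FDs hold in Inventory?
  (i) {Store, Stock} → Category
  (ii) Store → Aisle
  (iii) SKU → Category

1

(i) {Store, Stock} → Category: every LHS value maps to a single RHS value — holds.
(ii) Store → Aisle: Store=D19: 3 rows → Aisle takes values {s, r} — violation — fails.
(iii) SKU → Category: SKU=13: 2 rows → Category takes values {242, 232} — violation — fails.
1 of the 3 dependencies holds.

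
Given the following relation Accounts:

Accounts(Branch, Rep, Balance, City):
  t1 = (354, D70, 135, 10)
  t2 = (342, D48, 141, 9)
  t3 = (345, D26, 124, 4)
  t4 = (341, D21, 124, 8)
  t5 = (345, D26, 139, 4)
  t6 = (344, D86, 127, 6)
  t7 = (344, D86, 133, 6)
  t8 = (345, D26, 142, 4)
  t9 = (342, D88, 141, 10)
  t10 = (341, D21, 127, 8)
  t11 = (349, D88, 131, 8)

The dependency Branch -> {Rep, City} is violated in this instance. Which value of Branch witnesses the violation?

342

Branch=354: row 1 → {Rep,City} = (D70, 10) ✓
Branch=342: rows 2, 9 → {Rep,City} takes values {(D48, 9), (D88, 10)} — violation
Branch=345: rows 3, 5, 8 → {Rep,City} = (D26, 4), (D26, 4), (D26, 4) ✓
Branch=341: rows 4, 10 → {Rep,City} = (D21, 8), (D21, 8) ✓
Branch=344: rows 6, 7 → {Rep,City} = (D86, 6), (D86, 6) ✓
Branch=349: row 11 → {Rep,City} = (D88, 8) ✓
The only Branch value with inconsistent RHS is Branch=342.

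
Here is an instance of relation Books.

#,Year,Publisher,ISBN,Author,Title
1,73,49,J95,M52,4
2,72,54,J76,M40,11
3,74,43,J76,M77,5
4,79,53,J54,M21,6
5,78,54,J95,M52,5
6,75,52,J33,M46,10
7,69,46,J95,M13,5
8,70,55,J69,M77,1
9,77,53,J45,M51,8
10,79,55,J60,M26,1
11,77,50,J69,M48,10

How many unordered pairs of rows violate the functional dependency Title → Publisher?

Title=5: violating pairs (3,5), (3,7), (5,7) — 3 pairs.
Title=10: violating pairs (6,11) — 1 pair.
Title=1: all 2 rows agree on Publisher — 0 pairs.

4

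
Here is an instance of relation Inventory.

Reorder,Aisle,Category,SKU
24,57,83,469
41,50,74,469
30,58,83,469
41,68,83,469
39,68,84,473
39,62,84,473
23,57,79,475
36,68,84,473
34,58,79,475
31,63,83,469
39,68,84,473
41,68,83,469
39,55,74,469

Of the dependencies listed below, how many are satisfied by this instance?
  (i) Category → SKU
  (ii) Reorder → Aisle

(i) Category → SKU: every LHS value maps to a single RHS value — holds.
(ii) Reorder → Aisle: Reorder=41: 3 rows → Aisle takes values {50, 68} — violation; Reorder=39: 4 rows → Aisle takes values {68, 62, 55} — violation — fails.
1 of the 2 dependencies holds.

1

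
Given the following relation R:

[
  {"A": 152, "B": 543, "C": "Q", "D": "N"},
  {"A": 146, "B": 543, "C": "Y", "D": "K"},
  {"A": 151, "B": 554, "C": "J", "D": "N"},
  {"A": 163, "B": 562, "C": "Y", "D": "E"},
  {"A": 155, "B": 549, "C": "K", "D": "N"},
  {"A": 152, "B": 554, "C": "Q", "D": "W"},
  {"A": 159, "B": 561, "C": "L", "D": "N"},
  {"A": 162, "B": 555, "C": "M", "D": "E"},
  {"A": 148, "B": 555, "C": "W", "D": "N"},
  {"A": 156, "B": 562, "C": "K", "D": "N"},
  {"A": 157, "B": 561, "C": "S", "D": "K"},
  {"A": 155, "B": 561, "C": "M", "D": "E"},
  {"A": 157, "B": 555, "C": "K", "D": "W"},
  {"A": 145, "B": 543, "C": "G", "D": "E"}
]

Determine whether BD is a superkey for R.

Yes

All 14 rows have distinct BD values, so BD → (all attributes) holds and BD is a superkey.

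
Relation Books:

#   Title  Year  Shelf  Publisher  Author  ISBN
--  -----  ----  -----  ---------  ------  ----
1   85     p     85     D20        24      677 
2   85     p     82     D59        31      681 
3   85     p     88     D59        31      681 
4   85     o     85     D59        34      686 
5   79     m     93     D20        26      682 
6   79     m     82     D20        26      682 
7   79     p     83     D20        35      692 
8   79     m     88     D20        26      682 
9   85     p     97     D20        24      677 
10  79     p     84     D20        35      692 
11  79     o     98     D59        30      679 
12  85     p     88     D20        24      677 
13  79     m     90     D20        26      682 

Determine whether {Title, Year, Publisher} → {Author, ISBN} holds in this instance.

(Title=85, Year=p, Publisher=D20): rows 1, 9, 12 → {Author,ISBN} = (24, 677), (24, 677), (24, 677) ✓
(Title=85, Year=p, Publisher=D59): rows 2, 3 → {Author,ISBN} = (31, 681), (31, 681) ✓
(Title=85, Year=o, Publisher=D59): row 4 → {Author,ISBN} = (34, 686) ✓
(Title=79, Year=m, Publisher=D20): rows 5, 6, 8, 13 → {Author,ISBN} = (26, 682), (26, 682), (26, 682), (26, 682) ✓
(Title=79, Year=p, Publisher=D20): rows 7, 10 → {Author,ISBN} = (35, 692), (35, 692) ✓
(Title=79, Year=o, Publisher=D59): row 11 → {Author,ISBN} = (30, 679) ✓
Every {Title, Year, Publisher} value is associated with a single {Author, ISBN} value, so {Title, Year, Publisher} → {Author, ISBN} holds.

Yes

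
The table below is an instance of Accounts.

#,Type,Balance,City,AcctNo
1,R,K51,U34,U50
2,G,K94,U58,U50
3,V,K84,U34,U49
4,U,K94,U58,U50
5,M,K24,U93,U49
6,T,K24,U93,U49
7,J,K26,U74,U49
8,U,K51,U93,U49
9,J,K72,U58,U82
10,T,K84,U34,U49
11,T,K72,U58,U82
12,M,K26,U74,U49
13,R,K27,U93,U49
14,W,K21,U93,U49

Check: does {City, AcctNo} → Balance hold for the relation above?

(City=U34, AcctNo=U50): row 1 → Balance = K51 ✓
(City=U58, AcctNo=U50): rows 2, 4 → Balance = K94, K94 ✓
(City=U34, AcctNo=U49): rows 3, 10 → Balance = K84, K84 ✓
(City=U93, AcctNo=U49): rows 5, 6, 8, 13, 14 → Balance takes values {K24, K51, K27, K21} — violation
(City=U74, AcctNo=U49): rows 7, 12 → Balance = K26, K26 ✓
(City=U58, AcctNo=U82): rows 9, 11 → Balance = K72, K72 ✓
Two rows agree on {City, AcctNo} but differ on Balance, so {City, AcctNo} → Balance does not hold.

No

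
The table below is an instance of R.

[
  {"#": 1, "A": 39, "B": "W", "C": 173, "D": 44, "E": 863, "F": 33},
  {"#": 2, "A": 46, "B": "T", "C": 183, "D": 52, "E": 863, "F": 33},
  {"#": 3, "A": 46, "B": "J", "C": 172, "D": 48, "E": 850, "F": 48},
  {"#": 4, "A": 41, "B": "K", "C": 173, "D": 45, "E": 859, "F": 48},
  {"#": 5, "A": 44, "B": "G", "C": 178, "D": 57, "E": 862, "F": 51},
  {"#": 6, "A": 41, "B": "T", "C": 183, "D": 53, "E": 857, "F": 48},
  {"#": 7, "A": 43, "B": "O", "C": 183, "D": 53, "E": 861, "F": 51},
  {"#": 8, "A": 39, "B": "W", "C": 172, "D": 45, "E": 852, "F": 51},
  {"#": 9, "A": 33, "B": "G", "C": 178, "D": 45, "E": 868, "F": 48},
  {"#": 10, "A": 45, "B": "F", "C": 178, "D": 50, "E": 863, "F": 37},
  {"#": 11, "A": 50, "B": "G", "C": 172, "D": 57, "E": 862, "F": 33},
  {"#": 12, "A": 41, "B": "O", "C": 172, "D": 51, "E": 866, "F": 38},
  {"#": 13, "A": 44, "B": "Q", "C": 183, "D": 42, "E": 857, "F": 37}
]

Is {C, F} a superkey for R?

All 13 rows have distinct {C, F} values, so {C, F} → (all attributes) holds and {C, F} is a superkey.

Yes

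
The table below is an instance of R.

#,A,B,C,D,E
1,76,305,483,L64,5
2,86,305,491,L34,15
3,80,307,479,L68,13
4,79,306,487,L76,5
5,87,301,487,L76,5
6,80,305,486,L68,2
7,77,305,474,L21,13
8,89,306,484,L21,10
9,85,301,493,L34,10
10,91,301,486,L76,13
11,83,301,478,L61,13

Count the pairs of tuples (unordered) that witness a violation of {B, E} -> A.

1

(B=301, E=13): violating pairs (10,11) — 1 pair.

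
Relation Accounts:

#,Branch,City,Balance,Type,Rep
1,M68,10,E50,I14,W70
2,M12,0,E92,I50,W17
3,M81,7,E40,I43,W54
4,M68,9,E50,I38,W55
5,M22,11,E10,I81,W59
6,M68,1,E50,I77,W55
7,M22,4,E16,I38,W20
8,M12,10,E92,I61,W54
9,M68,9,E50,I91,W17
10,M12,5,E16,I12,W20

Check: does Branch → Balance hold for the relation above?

No

Branch=M68: rows 1, 4, 6, 9 → Balance = E50, E50, E50, E50 ✓
Branch=M12: rows 2, 8, 10 → Balance takes values {E92, E16} — violation
Branch=M81: row 3 → Balance = E40 ✓
Branch=M22: rows 5, 7 → Balance takes values {E10, E16} — violation
Two rows agree on Branch but differ on Balance, so Branch → Balance does not hold.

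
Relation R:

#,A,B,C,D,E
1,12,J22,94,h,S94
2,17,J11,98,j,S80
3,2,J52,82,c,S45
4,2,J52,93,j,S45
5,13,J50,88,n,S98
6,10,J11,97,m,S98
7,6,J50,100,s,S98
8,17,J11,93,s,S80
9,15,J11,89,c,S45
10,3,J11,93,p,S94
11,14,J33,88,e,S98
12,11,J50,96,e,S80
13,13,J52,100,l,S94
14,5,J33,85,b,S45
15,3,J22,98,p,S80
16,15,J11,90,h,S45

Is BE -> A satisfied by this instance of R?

(B=J22, E=S94): row 1 → A = 12 ✓
(B=J11, E=S80): rows 2, 8 → A = 17, 17 ✓
(B=J52, E=S45): rows 3, 4 → A = 2, 2 ✓
(B=J50, E=S98): rows 5, 7 → A takes values {13, 6} — violation
(B=J11, E=S98): row 6 → A = 10 ✓
(B=J11, E=S45): rows 9, 16 → A = 15, 15 ✓
(B=J11, E=S94): row 10 → A = 3 ✓
(B=J33, E=S98): row 11 → A = 14 ✓
(B=J50, E=S80): row 12 → A = 11 ✓
(B=J52, E=S94): row 13 → A = 13 ✓
(B=J33, E=S45): row 14 → A = 5 ✓
(B=J22, E=S80): row 15 → A = 3 ✓
Two rows agree on BE but differ on A, so BE -> A does not hold.

No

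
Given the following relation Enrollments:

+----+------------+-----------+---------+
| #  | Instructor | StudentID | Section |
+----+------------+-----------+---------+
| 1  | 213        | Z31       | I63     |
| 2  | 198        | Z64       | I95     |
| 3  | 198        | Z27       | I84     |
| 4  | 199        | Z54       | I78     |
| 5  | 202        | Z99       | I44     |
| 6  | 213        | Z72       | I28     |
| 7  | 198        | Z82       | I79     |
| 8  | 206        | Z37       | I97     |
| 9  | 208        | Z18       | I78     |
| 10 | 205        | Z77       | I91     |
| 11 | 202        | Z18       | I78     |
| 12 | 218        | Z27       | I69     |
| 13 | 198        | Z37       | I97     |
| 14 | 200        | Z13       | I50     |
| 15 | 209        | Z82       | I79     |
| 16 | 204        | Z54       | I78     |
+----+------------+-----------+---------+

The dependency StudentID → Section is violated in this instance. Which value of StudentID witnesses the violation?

StudentID=Z31: row 1 → Section = I63 ✓
StudentID=Z64: row 2 → Section = I95 ✓
StudentID=Z27: rows 3, 12 → Section takes values {I84, I69} — violation
StudentID=Z54: rows 4, 16 → Section = I78, I78 ✓
StudentID=Z99: row 5 → Section = I44 ✓
StudentID=Z72: row 6 → Section = I28 ✓
StudentID=Z82: rows 7, 15 → Section = I79, I79 ✓
StudentID=Z37: rows 8, 13 → Section = I97, I97 ✓
StudentID=Z18: rows 9, 11 → Section = I78, I78 ✓
StudentID=Z77: row 10 → Section = I91 ✓
StudentID=Z13: row 14 → Section = I50 ✓
The only StudentID value with inconsistent Section is StudentID=Z27.

Z27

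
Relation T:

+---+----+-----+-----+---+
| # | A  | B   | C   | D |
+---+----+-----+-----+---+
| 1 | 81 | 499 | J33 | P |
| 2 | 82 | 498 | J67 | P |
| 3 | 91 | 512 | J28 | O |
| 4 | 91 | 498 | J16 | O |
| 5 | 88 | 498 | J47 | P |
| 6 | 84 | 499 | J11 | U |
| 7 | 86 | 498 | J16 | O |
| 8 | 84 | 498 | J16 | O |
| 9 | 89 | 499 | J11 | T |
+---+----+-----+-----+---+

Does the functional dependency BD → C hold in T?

No

(B=499, D=P): row 1 → C = J33 ✓
(B=498, D=P): rows 2, 5 → C takes values {J67, J47} — violation
(B=512, D=O): row 3 → C = J28 ✓
(B=498, D=O): rows 4, 7, 8 → C = J16, J16, J16 ✓
(B=499, D=U): row 6 → C = J11 ✓
(B=499, D=T): row 9 → C = J11 ✓
Two rows agree on BD but differ on C, so BD → C does not hold.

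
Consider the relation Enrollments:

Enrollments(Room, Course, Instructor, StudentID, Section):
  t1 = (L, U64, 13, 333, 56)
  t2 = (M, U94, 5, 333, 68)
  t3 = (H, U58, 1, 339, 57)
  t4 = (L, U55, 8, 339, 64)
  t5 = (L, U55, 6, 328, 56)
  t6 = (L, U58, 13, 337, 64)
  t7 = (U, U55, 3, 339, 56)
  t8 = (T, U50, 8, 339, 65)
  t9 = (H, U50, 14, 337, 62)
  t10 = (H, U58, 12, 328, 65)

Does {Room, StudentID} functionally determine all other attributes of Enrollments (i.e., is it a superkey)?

All 10 rows have distinct {Room, StudentID} values, so {Room, StudentID} → (all attributes) holds and {Room, StudentID} is a superkey.

Yes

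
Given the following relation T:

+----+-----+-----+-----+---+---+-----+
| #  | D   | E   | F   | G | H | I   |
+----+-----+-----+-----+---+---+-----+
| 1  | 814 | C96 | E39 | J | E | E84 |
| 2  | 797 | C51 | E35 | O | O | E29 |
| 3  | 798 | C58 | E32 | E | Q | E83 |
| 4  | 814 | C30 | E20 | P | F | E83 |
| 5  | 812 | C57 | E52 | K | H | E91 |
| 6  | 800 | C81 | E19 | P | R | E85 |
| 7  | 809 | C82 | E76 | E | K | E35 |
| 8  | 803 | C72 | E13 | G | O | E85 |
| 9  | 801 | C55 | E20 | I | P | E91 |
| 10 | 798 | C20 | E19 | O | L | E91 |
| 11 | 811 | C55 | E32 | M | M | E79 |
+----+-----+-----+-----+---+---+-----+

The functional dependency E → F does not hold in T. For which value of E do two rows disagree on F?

E=C96: row 1 → F = E39 ✓
E=C51: row 2 → F = E35 ✓
E=C58: row 3 → F = E32 ✓
E=C30: row 4 → F = E20 ✓
E=C57: row 5 → F = E52 ✓
E=C81: row 6 → F = E19 ✓
E=C82: row 7 → F = E76 ✓
E=C72: row 8 → F = E13 ✓
E=C55: rows 9, 11 → F takes values {E20, E32} — violation
E=C20: row 10 → F = E19 ✓
The only E value with inconsistent F is E=C55.

C55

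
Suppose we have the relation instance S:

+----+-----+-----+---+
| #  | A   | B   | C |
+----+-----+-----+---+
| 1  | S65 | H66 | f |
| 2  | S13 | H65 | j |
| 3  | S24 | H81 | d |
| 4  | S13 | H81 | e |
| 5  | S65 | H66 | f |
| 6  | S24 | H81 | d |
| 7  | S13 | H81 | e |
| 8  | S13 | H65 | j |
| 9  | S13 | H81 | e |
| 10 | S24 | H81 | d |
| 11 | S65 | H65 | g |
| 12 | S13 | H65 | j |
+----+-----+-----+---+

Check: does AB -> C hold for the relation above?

(A=S65, B=H66): rows 1, 5 → C = f, f ✓
(A=S13, B=H65): rows 2, 8, 12 → C = j, j, j ✓
(A=S24, B=H81): rows 3, 6, 10 → C = d, d, d ✓
(A=S13, B=H81): rows 4, 7, 9 → C = e, e, e ✓
(A=S65, B=H65): row 11 → C = g ✓
Every AB value is associated with a single C value, so AB -> C holds.

Yes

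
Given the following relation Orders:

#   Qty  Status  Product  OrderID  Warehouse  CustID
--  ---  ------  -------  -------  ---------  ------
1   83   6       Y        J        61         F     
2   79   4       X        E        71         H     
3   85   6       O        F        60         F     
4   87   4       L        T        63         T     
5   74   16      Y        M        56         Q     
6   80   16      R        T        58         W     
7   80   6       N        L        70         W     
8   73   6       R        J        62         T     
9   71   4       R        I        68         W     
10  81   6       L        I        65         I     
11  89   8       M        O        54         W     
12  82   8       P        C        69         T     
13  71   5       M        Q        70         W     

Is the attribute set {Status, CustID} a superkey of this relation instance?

Rows 1 and 3 have the same {Status, CustID} value (Status=6, CustID=F) but are distinct tuples, so {Status, CustID} does not determine every attribute — not a superkey.

No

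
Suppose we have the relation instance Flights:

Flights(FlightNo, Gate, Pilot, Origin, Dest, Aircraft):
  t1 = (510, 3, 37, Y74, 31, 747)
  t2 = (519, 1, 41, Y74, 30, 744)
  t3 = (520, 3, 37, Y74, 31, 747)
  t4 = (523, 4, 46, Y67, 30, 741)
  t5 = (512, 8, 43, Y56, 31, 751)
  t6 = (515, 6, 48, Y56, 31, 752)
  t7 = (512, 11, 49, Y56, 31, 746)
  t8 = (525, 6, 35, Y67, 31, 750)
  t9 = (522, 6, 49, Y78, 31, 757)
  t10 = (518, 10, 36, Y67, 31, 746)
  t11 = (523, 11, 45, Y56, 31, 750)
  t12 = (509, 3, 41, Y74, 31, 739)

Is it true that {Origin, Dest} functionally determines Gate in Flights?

(Origin=Y74, Dest=31): rows 1, 3, 12 → Gate = 3, 3, 3 ✓
(Origin=Y74, Dest=30): row 2 → Gate = 1 ✓
(Origin=Y67, Dest=30): row 4 → Gate = 4 ✓
(Origin=Y56, Dest=31): rows 5, 6, 7, 11 → Gate takes values {8, 6, 11} — violation
(Origin=Y67, Dest=31): rows 8, 10 → Gate takes values {6, 10} — violation
(Origin=Y78, Dest=31): row 9 → Gate = 6 ✓
Two rows agree on {Origin, Dest} but differ on Gate, so {Origin, Dest} → Gate does not hold.

No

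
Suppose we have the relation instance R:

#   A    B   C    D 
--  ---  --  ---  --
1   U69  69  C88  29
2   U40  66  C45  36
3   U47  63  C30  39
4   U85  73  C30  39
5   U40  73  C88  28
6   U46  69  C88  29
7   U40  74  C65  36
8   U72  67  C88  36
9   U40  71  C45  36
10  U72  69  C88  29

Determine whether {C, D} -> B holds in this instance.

No

(C=C88, D=29): rows 1, 6, 10 → B = 69, 69, 69 ✓
(C=C45, D=36): rows 2, 9 → B takes values {66, 71} — violation
(C=C30, D=39): rows 3, 4 → B takes values {63, 73} — violation
(C=C88, D=28): row 5 → B = 73 ✓
(C=C65, D=36): row 7 → B = 74 ✓
(C=C88, D=36): row 8 → B = 67 ✓
Two rows agree on {C, D} but differ on B, so {C, D} -> B does not hold.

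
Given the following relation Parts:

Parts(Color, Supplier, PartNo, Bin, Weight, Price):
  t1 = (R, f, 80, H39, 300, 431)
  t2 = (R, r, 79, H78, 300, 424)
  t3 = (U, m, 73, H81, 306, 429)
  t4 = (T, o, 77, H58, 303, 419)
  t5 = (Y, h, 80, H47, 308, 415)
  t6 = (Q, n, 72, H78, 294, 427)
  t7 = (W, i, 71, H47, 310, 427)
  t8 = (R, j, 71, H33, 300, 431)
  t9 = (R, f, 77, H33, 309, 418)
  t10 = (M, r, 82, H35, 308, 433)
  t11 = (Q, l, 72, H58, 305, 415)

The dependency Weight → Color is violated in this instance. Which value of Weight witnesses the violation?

308

Weight=300: rows 1, 2, 8 → Color = R, R, R ✓
Weight=306: row 3 → Color = U ✓
Weight=303: row 4 → Color = T ✓
Weight=308: rows 5, 10 → Color takes values {Y, M} — violation
Weight=294: row 6 → Color = Q ✓
Weight=310: row 7 → Color = W ✓
Weight=309: row 9 → Color = R ✓
Weight=305: row 11 → Color = Q ✓
The only Weight value with inconsistent Color is Weight=308.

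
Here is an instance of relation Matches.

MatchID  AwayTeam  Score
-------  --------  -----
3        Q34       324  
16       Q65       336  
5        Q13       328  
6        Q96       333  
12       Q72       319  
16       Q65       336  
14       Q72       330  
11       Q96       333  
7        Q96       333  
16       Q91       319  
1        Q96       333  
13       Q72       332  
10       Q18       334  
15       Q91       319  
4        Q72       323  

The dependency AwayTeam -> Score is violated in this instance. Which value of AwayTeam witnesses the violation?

Q72

AwayTeam=Q34: 1 row → Score = 324 ✓
AwayTeam=Q65: 2 rows → Score = 336, 336 ✓
AwayTeam=Q13: 1 row → Score = 328 ✓
AwayTeam=Q96: 4 rows → Score = 333, 333, 333, 333 ✓
AwayTeam=Q72: 4 rows → Score takes values {319, 330, 332, 323} — violation
AwayTeam=Q91: 2 rows → Score = 319, 319 ✓
AwayTeam=Q18: 1 row → Score = 334 ✓
The only AwayTeam value with inconsistent Score is AwayTeam=Q72.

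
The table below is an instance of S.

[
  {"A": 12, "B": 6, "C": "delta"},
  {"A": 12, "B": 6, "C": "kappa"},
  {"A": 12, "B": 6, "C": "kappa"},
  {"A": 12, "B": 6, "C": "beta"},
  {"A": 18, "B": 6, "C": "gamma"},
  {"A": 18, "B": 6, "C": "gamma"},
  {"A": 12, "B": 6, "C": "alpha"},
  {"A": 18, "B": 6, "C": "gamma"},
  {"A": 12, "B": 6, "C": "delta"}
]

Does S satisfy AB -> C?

(A=12, B=6): 6 rows → C takes values {delta, kappa, beta, alpha} — violation
(A=18, B=6): 3 rows → C = gamma, gamma, gamma ✓
Two rows agree on AB but differ on C, so AB -> C does not hold.

No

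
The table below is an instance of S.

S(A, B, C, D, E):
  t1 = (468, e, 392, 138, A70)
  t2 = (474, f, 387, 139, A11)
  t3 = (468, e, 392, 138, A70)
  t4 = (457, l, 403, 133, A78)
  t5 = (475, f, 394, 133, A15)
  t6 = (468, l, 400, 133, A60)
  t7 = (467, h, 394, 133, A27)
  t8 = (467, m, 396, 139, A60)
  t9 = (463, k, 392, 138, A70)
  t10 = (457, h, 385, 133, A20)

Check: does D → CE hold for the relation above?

No

D=138: rows 1, 3, 9 → {C,E} = (392, A70), (392, A70), (392, A70) ✓
D=139: rows 2, 8 → {C,E} takes values {(387, A11), (396, A60)} — violation
D=133: rows 4, 5, 6, 7, 10 → {C,E} takes values {(403, A78), (394, A15), (400, A60), (394, A27), (385, A20)} — violation
Two rows agree on D but differ on CE, so D → CE does not hold.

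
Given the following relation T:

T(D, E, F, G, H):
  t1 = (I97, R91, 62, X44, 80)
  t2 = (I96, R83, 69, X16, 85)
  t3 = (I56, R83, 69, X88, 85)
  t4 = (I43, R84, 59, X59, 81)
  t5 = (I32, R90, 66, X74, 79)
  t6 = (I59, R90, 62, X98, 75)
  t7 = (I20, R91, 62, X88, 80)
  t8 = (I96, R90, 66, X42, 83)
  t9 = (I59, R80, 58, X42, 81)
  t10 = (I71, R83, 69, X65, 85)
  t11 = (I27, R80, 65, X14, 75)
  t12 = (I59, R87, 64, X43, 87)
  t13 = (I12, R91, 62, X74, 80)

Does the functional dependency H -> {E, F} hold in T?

No

H=80: rows 1, 7, 13 → {E,F} = (R91, 62), (R91, 62), (R91, 62) ✓
H=85: rows 2, 3, 10 → {E,F} = (R83, 69), (R83, 69), (R83, 69) ✓
H=81: rows 4, 9 → {E,F} takes values {(R84, 59), (R80, 58)} — violation
H=79: row 5 → {E,F} = (R90, 66) ✓
H=75: rows 6, 11 → {E,F} takes values {(R90, 62), (R80, 65)} — violation
H=83: row 8 → {E,F} = (R90, 66) ✓
H=87: row 12 → {E,F} = (R87, 64) ✓
Two rows agree on H but differ on {E, F}, so H -> {E, F} does not hold.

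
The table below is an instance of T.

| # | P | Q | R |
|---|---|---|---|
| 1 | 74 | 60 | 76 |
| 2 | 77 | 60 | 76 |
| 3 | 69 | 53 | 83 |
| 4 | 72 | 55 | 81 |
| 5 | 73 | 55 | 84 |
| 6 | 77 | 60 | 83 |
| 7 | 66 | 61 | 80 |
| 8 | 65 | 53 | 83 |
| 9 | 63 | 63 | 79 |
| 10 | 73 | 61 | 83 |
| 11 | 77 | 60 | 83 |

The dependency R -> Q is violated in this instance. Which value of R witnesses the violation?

83

R=76: rows 1, 2 → Q = 60, 60 ✓
R=83: rows 3, 6, 8, 10, 11 → Q takes values {53, 60, 61} — violation
R=81: row 4 → Q = 55 ✓
R=84: row 5 → Q = 55 ✓
R=80: row 7 → Q = 61 ✓
R=79: row 9 → Q = 63 ✓
The only R value with inconsistent Q is R=83.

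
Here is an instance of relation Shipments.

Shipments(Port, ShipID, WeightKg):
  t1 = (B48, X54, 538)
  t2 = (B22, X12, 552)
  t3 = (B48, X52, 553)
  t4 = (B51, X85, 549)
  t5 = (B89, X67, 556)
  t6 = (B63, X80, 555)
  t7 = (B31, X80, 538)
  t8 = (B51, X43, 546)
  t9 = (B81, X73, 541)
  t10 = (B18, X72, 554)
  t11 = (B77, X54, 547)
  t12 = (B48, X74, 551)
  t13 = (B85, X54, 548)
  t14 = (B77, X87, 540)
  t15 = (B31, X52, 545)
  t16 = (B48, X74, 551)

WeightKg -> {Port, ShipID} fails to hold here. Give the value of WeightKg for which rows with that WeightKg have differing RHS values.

WeightKg=538: rows 1, 7 → {Port,ShipID} takes values {(B48, X54), (B31, X80)} — violation
WeightKg=552: row 2 → {Port,ShipID} = (B22, X12) ✓
WeightKg=553: row 3 → {Port,ShipID} = (B48, X52) ✓
WeightKg=549: row 4 → {Port,ShipID} = (B51, X85) ✓
WeightKg=556: row 5 → {Port,ShipID} = (B89, X67) ✓
WeightKg=555: row 6 → {Port,ShipID} = (B63, X80) ✓
WeightKg=546: row 8 → {Port,ShipID} = (B51, X43) ✓
WeightKg=541: row 9 → {Port,ShipID} = (B81, X73) ✓
WeightKg=554: row 10 → {Port,ShipID} = (B18, X72) ✓
WeightKg=547: row 11 → {Port,ShipID} = (B77, X54) ✓
WeightKg=551: rows 12, 16 → {Port,ShipID} = (B48, X74), (B48, X74) ✓
WeightKg=548: row 13 → {Port,ShipID} = (B85, X54) ✓
WeightKg=540: row 14 → {Port,ShipID} = (B77, X87) ✓
WeightKg=545: row 15 → {Port,ShipID} = (B31, X52) ✓
The only WeightKg value with inconsistent RHS is WeightKg=538.

538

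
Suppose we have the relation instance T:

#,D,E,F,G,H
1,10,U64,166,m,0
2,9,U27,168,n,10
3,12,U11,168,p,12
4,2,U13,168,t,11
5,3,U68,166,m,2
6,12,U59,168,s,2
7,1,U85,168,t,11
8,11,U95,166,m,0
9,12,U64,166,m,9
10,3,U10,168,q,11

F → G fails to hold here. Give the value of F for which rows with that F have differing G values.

F=166: rows 1, 5, 8, 9 → G = m, m, m, m ✓
F=168: rows 2, 3, 4, 6, 7, 10 → G takes values {n, p, t, s, q} — violation
The only F value with inconsistent G is F=168.

168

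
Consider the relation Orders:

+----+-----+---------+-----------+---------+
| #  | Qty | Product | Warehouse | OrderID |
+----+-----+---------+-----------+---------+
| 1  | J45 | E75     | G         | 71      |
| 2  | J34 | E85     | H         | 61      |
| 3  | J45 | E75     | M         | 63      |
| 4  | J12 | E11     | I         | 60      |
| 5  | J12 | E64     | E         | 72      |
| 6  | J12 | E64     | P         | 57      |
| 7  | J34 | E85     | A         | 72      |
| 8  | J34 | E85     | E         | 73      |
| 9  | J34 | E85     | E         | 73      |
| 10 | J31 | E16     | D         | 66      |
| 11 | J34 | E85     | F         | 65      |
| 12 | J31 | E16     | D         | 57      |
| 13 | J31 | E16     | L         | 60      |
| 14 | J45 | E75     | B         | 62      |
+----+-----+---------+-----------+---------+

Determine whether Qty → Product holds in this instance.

No

Qty=J45: rows 1, 3, 14 → Product = E75, E75, E75 ✓
Qty=J34: rows 2, 7, 8, 9, 11 → Product = E85, E85, E85, E85, E85 ✓
Qty=J12: rows 4, 5, 6 → Product takes values {E11, E64} — violation
Qty=J31: rows 10, 12, 13 → Product = E16, E16, E16 ✓
Two rows agree on Qty but differ on Product, so Qty → Product does not hold.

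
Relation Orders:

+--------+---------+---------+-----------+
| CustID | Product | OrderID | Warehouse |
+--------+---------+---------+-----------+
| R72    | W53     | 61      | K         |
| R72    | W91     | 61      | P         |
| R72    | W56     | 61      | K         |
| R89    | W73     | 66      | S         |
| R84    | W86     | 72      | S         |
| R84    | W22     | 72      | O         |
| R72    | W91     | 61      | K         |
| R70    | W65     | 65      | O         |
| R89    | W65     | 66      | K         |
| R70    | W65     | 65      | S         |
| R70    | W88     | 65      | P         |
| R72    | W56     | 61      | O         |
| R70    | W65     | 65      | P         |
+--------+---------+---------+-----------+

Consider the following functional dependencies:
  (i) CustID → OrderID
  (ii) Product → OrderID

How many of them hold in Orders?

1

(i) CustID → OrderID: every LHS value maps to a single RHS value — holds.
(ii) Product → OrderID: Product=W65: 4 rows → OrderID takes values {65, 66} — violation — fails.
1 of the 2 dependencies holds.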